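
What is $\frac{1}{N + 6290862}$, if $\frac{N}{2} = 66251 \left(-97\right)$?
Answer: $- \frac{1}{6561832} \approx -1.524 \cdot 10^{-7}$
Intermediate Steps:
$N = -12852694$ ($N = 2 \cdot 66251 \left(-97\right) = 2 \left(-6426347\right) = -12852694$)
$\frac{1}{N + 6290862} = \frac{1}{-12852694 + 6290862} = \frac{1}{-6561832} = - \frac{1}{6561832}$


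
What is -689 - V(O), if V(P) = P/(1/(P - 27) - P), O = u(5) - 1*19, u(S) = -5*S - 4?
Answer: -2476111/3599 ≈ -688.00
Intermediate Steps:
u(S) = -4 - 5*S
O = -48 (O = (-4 - 5*5) - 1*19 = (-4 - 25) - 19 = -29 - 19 = -48)
V(P) = P/(1/(-27 + P) - P)
-689 - V(O) = -689 - (-48)*(-27 - 48)/(1 - 1*(-48)**2 + 27*(-48)) = -689 - (-48)*(-75)/(1 - 1*2304 - 1296) = -689 - (-48)*(-75)/(1 - 2304 - 1296) = -689 - (-48)*(-75)/(-3599) = -689 - (-48)*(-1)*(-75)/3599 = -689 - 1*(-3600/3599) = -689 + 3600/3599 = -2476111/3599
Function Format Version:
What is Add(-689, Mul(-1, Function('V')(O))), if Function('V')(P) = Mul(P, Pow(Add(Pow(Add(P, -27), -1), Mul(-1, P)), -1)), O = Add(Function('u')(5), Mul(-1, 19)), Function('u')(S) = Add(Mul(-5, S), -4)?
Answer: Rational(-2476111, 3599) ≈ -688.00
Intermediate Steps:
Function('u')(S) = Add(-4, Mul(-5, S))
O = -48 (O = Add(Add(-4, Mul(-5, 5)), Mul(-1, 19)) = Add(Add(-4, -25), -19) = Add(-29, -19) = -48)
Function('V')(P) = Mul(P, Pow(Add(Pow(Add(-27, P), -1), Mul(-1, P)), -1))
Add(-689, Mul(-1, Function('V')(O))) = Add(-689, Mul(-1, Mul(-48, Pow(Add(1, Mul(-1, Pow(-48, 2)), Mul(27, -48)), -1), Add(-27, -48)))) = Add(-689, Mul(-1, Mul(-48, Pow(Add(1, Mul(-1, 2304), -1296), -1), -75))) = Add(-689, Mul(-1, Mul(-48, Pow(Add(1, -2304, -1296), -1), -75))) = Add(-689, Mul(-1, Mul(-48, Pow(-3599, -1), -75))) = Add(-689, Mul(-1, Mul(-48, Rational(-1, 3599), -75))) = Add(-689, Mul(-1, Rational(-3600, 3599))) = Add(-689, Rational(3600, 3599)) = Rational(-2476111, 3599)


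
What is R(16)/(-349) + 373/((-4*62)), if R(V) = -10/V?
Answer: -65011/43276 ≈ -1.5022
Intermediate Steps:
R(16)/(-349) + 373/((-4*62)) = -10/16/(-349) + 373/((-4*62)) = -10*1/16*(-1/349) + 373/(-248) = -5/8*(-1/349) + 373*(-1/248) = 5/2792 - 373/248 = -65011/43276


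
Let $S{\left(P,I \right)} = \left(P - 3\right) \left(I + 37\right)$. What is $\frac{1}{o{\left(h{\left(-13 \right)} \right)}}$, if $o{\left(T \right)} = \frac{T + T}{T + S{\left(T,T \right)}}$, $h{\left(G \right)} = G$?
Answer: $\frac{397}{26} \approx 15.269$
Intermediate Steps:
$S{\left(P,I \right)} = \left(-3 + P\right) \left(37 + I\right)$
$o{\left(T \right)} = \frac{2 T}{-111 + T^{2} + 35 T}$ ($o{\left(T \right)} = \frac{T + T}{T + \left(-111 - 3 T + 37 T + T T\right)} = \frac{2 T}{T + \left(-111 - 3 T + 37 T + T^{2}\right)} = \frac{2 T}{T + \left(-111 + T^{2} + 34 T\right)} = \frac{2 T}{-111 + T^{2} + 35 T}$)
$\frac{1}{o{\left(h{\left(-13 \right)} \right)}} = \frac{1}{2 \left(-13\right) \frac{1}{-111 + \left(-13\right)^{2} + 35 \left(-13\right)}} = \frac{1}{2 \left(-13\right) \frac{1}{-111 + 169 - 455}} = \frac{1}{2 \left(-13\right) \frac{1}{-397}} = \frac{1}{2 \left(-13\right) \left(- \frac{1}{397}\right)} = \frac{1}{\frac{26}{397}} = \frac{397}{26}$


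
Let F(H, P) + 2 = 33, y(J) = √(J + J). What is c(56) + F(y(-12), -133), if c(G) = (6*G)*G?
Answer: 18847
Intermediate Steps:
y(J) = √2*√J (y(J) = √(2*J) = √2*√J)
F(H, P) = 31 (F(H, P) = -2 + 33 = 31)
c(G) = 6*G²
c(56) + F(y(-12), -133) = 6*56² + 31 = 6*3136 + 31 = 18816 + 31 = 18847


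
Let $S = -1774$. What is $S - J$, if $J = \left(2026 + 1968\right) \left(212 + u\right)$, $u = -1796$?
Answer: $6324722$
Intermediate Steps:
$J = -6326496$ ($J = \left(2026 + 1968\right) \left(212 - 1796\right) = 3994 \left(-1584\right) = -6326496$)
$S - J = -1774 - -6326496 = -1774 + 6326496 = 6324722$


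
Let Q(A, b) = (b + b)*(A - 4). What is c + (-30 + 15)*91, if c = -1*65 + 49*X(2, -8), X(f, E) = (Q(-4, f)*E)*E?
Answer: -101782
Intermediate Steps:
Q(A, b) = 2*b*(-4 + A) (Q(A, b) = (2*b)*(-4 + A) = 2*b*(-4 + A))
X(f, E) = -16*f*E² (X(f, E) = ((2*f*(-4 - 4))*E)*E = ((2*f*(-8))*E)*E = ((-16*f)*E)*E = (-16*E*f)*E = -16*f*E²)
c = -100417 (c = -1*65 + 49*(-16*2*(-8)²) = -65 + 49*(-16*2*64) = -65 + 49*(-2048) = -65 - 100352 = -100417)
c + (-30 + 15)*91 = -100417 + (-30 + 15)*91 = -100417 - 15*91 = -100417 - 1365 = -101782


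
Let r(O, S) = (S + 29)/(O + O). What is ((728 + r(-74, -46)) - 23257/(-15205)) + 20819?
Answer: 48491776501/2250340 ≈ 21549.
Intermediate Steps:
r(O, S) = (29 + S)/(2*O) (r(O, S) = (29 + S)/((2*O)) = (29 + S)*(1/(2*O)) = (29 + S)/(2*O))
((728 + r(-74, -46)) - 23257/(-15205)) + 20819 = ((728 + (½)*(29 - 46)/(-74)) - 23257/(-15205)) + 20819 = ((728 + (½)*(-1/74)*(-17)) - 23257*(-1/15205)) + 20819 = ((728 + 17/148) + 23257/15205) + 20819 = (107761/148 + 23257/15205) + 20819 = 1641948041/2250340 + 20819 = 48491776501/2250340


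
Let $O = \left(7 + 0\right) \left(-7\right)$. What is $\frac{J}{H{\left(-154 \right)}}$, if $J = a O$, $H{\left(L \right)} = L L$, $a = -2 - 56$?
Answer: $\frac{29}{242} \approx 0.11983$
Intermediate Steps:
$O = -49$ ($O = 7 \left(-7\right) = -49$)
$a = -58$ ($a = -2 - 56 = -58$)
$H{\left(L \right)} = L^{2}$
$J = 2842$ ($J = \left(-58\right) \left(-49\right) = 2842$)
$\frac{J}{H{\left(-154 \right)}} = \frac{2842}{\left(-154\right)^{2}} = \frac{2842}{23716} = 2842 \cdot \frac{1}{23716} = \frac{29}{242}$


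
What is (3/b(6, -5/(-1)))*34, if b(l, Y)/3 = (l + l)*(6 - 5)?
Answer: 17/6 ≈ 2.8333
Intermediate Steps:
b(l, Y) = 6*l (b(l, Y) = 3*((l + l)*(6 - 5)) = 3*((2*l)*1) = 3*(2*l) = 6*l)
(3/b(6, -5/(-1)))*34 = (3/((6*6)))*34 = (3/36)*34 = (3*(1/36))*34 = (1/12)*34 = 17/6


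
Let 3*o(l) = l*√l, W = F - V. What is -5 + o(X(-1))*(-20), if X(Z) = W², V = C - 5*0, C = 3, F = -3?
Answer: -1445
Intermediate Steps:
V = 3 (V = 3 - 5*0 = 3 + 0 = 3)
W = -6 (W = -3 - 1*3 = -3 - 3 = -6)
X(Z) = 36 (X(Z) = (-6)² = 36)
o(l) = l^(3/2)/3 (o(l) = (l*√l)/3 = l^(3/2)/3)
-5 + o(X(-1))*(-20) = -5 + (36^(3/2)/3)*(-20) = -5 + ((⅓)*216)*(-20) = -5 + 72*(-20) = -5 - 1440 = -1445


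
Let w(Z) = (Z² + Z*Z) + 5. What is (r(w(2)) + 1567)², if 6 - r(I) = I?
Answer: 2433600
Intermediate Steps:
w(Z) = 5 + 2*Z² (w(Z) = (Z² + Z²) + 5 = 2*Z² + 5 = 5 + 2*Z²)
r(I) = 6 - I
(r(w(2)) + 1567)² = ((6 - (5 + 2*2²)) + 1567)² = ((6 - (5 + 2*4)) + 1567)² = ((6 - (5 + 8)) + 1567)² = ((6 - 1*13) + 1567)² = ((6 - 13) + 1567)² = (-7 + 1567)² = 1560² = 2433600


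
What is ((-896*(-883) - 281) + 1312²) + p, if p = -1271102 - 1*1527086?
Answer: -285957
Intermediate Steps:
p = -2798188 (p = -1271102 - 1527086 = -2798188)
((-896*(-883) - 281) + 1312²) + p = ((-896*(-883) - 281) + 1312²) - 2798188 = ((791168 - 281) + 1721344) - 2798188 = (790887 + 1721344) - 2798188 = 2512231 - 2798188 = -285957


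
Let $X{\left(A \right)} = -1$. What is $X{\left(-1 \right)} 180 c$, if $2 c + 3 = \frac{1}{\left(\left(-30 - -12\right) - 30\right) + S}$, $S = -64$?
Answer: $\frac{15165}{56} \approx 270.8$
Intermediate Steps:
$c = - \frac{337}{224}$ ($c = - \frac{3}{2} + \frac{1}{2 \left(\left(\left(-30 - -12\right) - 30\right) - 64\right)} = - \frac{3}{2} + \frac{1}{2 \left(\left(\left(-30 + 12\right) - 30\right) - 64\right)} = - \frac{3}{2} + \frac{1}{2 \left(\left(-18 - 30\right) - 64\right)} = - \frac{3}{2} + \frac{1}{2 \left(-48 - 64\right)} = - \frac{3}{2} + \frac{1}{2 \left(-112\right)} = - \frac{3}{2} + \frac{1}{2} \left(- \frac{1}{112}\right) = - \frac{3}{2} - \frac{1}{224} = - \frac{337}{224} \approx -1.5045$)
$X{\left(-1 \right)} 180 c = \left(-1\right) 180 \left(- \frac{337}{224}\right) = \left(-180\right) \left(- \frac{337}{224}\right) = \frac{15165}{56}$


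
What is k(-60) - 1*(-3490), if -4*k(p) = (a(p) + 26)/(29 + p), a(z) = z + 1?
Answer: 432727/124 ≈ 3489.7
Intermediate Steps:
a(z) = 1 + z
k(p) = -(27 + p)/(4*(29 + p)) (k(p) = -((1 + p) + 26)/(4*(29 + p)) = -(27 + p)/(4*(29 + p)))
k(-60) - 1*(-3490) = (-27 - 1*(-60))/(4*(29 - 60)) - 1*(-3490) = (¼)*(-27 + 60)/(-31) + 3490 = (¼)*(-1/31)*33 + 3490 = -33/124 + 3490 = 432727/124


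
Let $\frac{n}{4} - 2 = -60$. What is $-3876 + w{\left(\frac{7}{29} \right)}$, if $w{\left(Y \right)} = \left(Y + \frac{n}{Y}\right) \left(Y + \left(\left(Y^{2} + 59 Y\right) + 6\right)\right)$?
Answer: $- \frac{4031435673}{170723} \approx -23614.0$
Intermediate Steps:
$n = -232$ ($n = 8 + 4 \left(-60\right) = 8 - 240 = -232$)
$w{\left(Y \right)} = \left(Y - \frac{232}{Y}\right) \left(6 + Y^{2} + 60 Y\right)$ ($w{\left(Y \right)} = \left(Y - \frac{232}{Y}\right) \left(Y + \left(\left(Y^{2} + 59 Y\right) + 6\right)\right) = \left(Y - \frac{232}{Y}\right) \left(Y + \left(6 + Y^{2} + 59 Y\right)\right) = \left(Y - \frac{232}{Y}\right) \left(6 + Y^{2} + 60 Y\right)$)
$-3876 + w{\left(\frac{7}{29} \right)} = -3876 - \left(13920 - \frac{2940}{841} - \frac{343}{24389} + \frac{40368}{7} + 226 \cdot 7 \cdot \frac{1}{29}\right) = -3876 - \left(\frac{405262}{29} - \frac{2940}{841} - \frac{343}{24389} + \frac{40368}{7}\right) = -3876 - \frac{3369713325}{170723} = - \frac{4031435673}{170723}$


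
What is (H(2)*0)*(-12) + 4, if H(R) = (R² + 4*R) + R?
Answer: 4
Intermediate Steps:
H(R) = R² + 5*R
(H(2)*0)*(-12) + 4 = ((2*(5 + 2))*0)*(-12) + 4 = ((2*7)*0)*(-12) + 4 = (14*0)*(-12) + 4 = 0*(-12) + 4 = 0 + 4 = 4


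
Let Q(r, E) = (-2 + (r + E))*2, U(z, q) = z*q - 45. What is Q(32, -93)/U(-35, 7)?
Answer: 63/145 ≈ 0.43448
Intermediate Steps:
U(z, q) = -45 + q*z (U(z, q) = q*z - 45 = -45 + q*z)
Q(r, E) = -4 + 2*E + 2*r (Q(r, E) = (-2 + (E + r))*2 = (-2 + E + r)*2 = -4 + 2*E + 2*r)
Q(32, -93)/U(-35, 7) = (-4 + 2*(-93) + 2*32)/(-45 + 7*(-35)) = (-4 - 186 + 64)/(-45 - 245) = -126/(-290) = -126*(-1/290) = 63/145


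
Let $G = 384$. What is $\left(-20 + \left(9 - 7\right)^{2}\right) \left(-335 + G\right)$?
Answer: $-784$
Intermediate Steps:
$\left(-20 + \left(9 - 7\right)^{2}\right) \left(-335 + G\right) = \left(-20 + \left(9 - 7\right)^{2}\right) \left(-335 + 384\right) = \left(-20 + 2^{2}\right) 49 = \left(-20 + 4\right) 49 = \left(-16\right) 49 = -784$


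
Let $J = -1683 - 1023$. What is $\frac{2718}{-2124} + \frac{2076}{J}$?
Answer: $- \frac{108929}{53218} \approx -2.0468$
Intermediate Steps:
$J = -2706$
$\frac{2718}{-2124} + \frac{2076}{J} = \frac{2718}{-2124} + \frac{2076}{-2706} = 2718 \left(- \frac{1}{2124}\right) + 2076 \left(- \frac{1}{2706}\right) = - \frac{151}{118} - \frac{346}{451} = - \frac{108929}{53218}$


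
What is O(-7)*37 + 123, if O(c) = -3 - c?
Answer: 271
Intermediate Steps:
O(-7)*37 + 123 = (-3 - 1*(-7))*37 + 123 = (-3 + 7)*37 + 123 = 4*37 + 123 = 148 + 123 = 271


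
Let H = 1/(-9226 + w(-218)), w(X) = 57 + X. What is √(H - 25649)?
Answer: 2*I*√62780038013/3129 ≈ 160.15*I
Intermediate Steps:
H = -1/9387 (H = 1/(-9226 + (57 - 218)) = 1/(-9226 - 161) = 1/(-9387) = -1/9387 ≈ -0.00010653)
√(H - 25649) = √(-1/9387 - 25649) = √(-240767164/9387) = 2*I*√62780038013/3129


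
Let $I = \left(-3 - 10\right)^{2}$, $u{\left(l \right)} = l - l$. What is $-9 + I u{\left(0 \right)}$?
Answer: $-9$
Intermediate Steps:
$u{\left(l \right)} = 0$
$I = 169$ ($I = \left(-3 - 10\right)^{2} = \left(-13\right)^{2} = 169$)
$-9 + I u{\left(0 \right)} = -9 + 169 \cdot 0 = -9 + 0 = -9$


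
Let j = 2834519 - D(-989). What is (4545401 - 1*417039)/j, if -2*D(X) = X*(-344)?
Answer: 4128362/3004627 ≈ 1.3740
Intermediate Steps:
D(X) = 172*X (D(X) = -X*(-344)/2 = -(-172)*X = 172*X)
j = 3004627 (j = 2834519 - 172*(-989) = 2834519 - 1*(-170108) = 2834519 + 170108 = 3004627)
(4545401 - 1*417039)/j = (4545401 - 1*417039)/3004627 = (4545401 - 417039)*(1/3004627) = 4128362*(1/3004627) = 4128362/3004627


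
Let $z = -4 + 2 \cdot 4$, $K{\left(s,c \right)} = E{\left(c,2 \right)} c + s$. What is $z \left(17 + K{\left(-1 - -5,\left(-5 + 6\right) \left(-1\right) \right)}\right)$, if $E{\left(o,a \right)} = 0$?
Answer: $84$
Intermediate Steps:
$K{\left(s,c \right)} = s$ ($K{\left(s,c \right)} = 0 c + s = 0 + s = s$)
$z = 4$ ($z = -4 + 8 = 4$)
$z \left(17 + K{\left(-1 - -5,\left(-5 + 6\right) \left(-1\right) \right)}\right) = 4 \left(17 - -4\right) = 4 \left(17 + \left(-1 + 5\right)\right) = 4 \left(17 + 4\right) = 4 \cdot 21 = 84$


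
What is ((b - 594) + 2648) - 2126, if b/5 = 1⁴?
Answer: -67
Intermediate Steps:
b = 5 (b = 5*1⁴ = 5*1 = 5)
((b - 594) + 2648) - 2126 = ((5 - 594) + 2648) - 2126 = (-589 + 2648) - 2126 = 2059 - 2126 = -67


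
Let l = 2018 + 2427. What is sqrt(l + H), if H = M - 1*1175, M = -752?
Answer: sqrt(2518) ≈ 50.180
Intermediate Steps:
H = -1927 (H = -752 - 1*1175 = -752 - 1175 = -1927)
l = 4445
sqrt(l + H) = sqrt(4445 - 1927) = sqrt(2518)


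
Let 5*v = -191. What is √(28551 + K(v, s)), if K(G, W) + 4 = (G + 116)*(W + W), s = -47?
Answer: √530845/5 ≈ 145.72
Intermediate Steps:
v = -191/5 (v = (⅕)*(-191) = -191/5 ≈ -38.200)
K(G, W) = -4 + 2*W*(116 + G) (K(G, W) = -4 + (G + 116)*(W + W) = -4 + (116 + G)*(2*W) = -4 + 2*W*(116 + G))
√(28551 + K(v, s)) = √(28551 + (-4 + 232*(-47) + 2*(-191/5)*(-47))) = √(28551 + (-4 - 10904 + 17954/5)) = √(28551 - 36586/5) = √(106169/5) = √530845/5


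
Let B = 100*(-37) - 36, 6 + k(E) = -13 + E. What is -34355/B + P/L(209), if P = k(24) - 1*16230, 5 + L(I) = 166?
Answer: -55085445/601496 ≈ -91.581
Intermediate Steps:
L(I) = 161 (L(I) = -5 + 166 = 161)
k(E) = -19 + E (k(E) = -6 + (-13 + E) = -19 + E)
B = -3736 (B = -3700 - 36 = -3736)
P = -16225 (P = (-19 + 24) - 1*16230 = 5 - 16230 = -16225)
-34355/B + P/L(209) = -34355/(-3736) - 16225/161 = -34355*(-1/3736) - 16225*1/161 = 34355/3736 - 16225/161 = -55085445/601496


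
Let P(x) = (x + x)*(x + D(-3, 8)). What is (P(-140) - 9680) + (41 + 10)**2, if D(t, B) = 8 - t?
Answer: 29041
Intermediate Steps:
P(x) = 2*x*(11 + x) (P(x) = (x + x)*(x + (8 - 1*(-3))) = (2*x)*(x + (8 + 3)) = (2*x)*(x + 11) = (2*x)*(11 + x) = 2*x*(11 + x))
(P(-140) - 9680) + (41 + 10)**2 = (2*(-140)*(11 - 140) - 9680) + (41 + 10)**2 = (2*(-140)*(-129) - 9680) + 51**2 = (36120 - 9680) + 2601 = 26440 + 2601 = 29041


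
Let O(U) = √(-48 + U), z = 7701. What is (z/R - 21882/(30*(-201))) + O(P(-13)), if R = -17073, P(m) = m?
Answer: 6058414/1906485 + I*√61 ≈ 3.1778 + 7.8102*I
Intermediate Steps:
(z/R - 21882/(30*(-201))) + O(P(-13)) = (7701/(-17073) - 21882/(30*(-201))) + √(-48 - 13) = (7701*(-1/17073) - 21882/(-6030)) + √(-61) = (-2567/5691 - 21882*(-1/6030)) + I*√61 = (-2567/5691 + 3647/1005) + I*√61 = 6058414/1906485 + I*√61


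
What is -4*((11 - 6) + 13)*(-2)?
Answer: 144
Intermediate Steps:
-4*((11 - 6) + 13)*(-2) = -4*(5 + 13)*(-2) = -4*18*(-2) = -72*(-2) = 144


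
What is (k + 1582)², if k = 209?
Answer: 3207681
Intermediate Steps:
(k + 1582)² = (209 + 1582)² = 1791² = 3207681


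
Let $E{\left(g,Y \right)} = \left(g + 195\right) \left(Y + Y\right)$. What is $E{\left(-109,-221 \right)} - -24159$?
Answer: $-13853$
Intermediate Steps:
$E{\left(g,Y \right)} = 2 Y \left(195 + g\right)$ ($E{\left(g,Y \right)} = \left(195 + g\right) 2 Y = 2 Y \left(195 + g\right)$)
$E{\left(-109,-221 \right)} - -24159 = 2 \left(-221\right) \left(195 - 109\right) - -24159 = 2 \left(-221\right) 86 + 24159 = -38012 + 24159 = -13853$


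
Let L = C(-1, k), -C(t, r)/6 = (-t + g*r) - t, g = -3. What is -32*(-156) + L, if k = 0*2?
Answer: 4980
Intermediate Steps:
k = 0
C(t, r) = 12*t + 18*r (C(t, r) = -6*((-t - 3*r) - t) = -6*(-3*r - 2*t) = 12*t + 18*r)
L = -12 (L = 12*(-1) + 18*0 = -12 + 0 = -12)
-32*(-156) + L = -32*(-156) - 12 = 4992 - 12 = 4980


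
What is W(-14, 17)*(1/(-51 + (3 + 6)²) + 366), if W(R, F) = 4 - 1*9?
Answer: -10981/6 ≈ -1830.2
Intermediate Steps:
W(R, F) = -5 (W(R, F) = 4 - 9 = -5)
W(-14, 17)*(1/(-51 + (3 + 6)²) + 366) = -5*(1/(-51 + (3 + 6)²) + 366) = -5*(1/(-51 + 9²) + 366) = -5*(1/(-51 + 81) + 366) = -5*(1/30 + 366) = -5*10981/30 = -10981/6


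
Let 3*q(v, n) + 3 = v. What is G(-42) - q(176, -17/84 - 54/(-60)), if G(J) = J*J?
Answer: 5119/3 ≈ 1706.3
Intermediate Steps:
G(J) = J²
q(v, n) = -1 + v/3
G(-42) - q(176, -17/84 - 54/(-60)) = (-42)² - (-1 + (⅓)*176) = 1764 - (-1 + 176/3) = 1764 - 1*173/3 = 1764 - 173/3 = 5119/3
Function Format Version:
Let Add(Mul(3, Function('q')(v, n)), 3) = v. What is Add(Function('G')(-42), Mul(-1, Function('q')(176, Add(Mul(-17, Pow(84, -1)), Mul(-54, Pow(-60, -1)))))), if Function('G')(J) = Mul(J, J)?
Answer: Rational(5119, 3) ≈ 1706.3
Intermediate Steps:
Function('G')(J) = Pow(J, 2)
Function('q')(v, n) = Add(-1, Mul(Rational(1, 3), v))
Add(Function('G')(-42), Mul(-1, Function('q')(176, Add(Mul(-17, Pow(84, -1)), Mul(-54, Pow(-60, -1)))))) = Add(Pow(-42, 2), Mul(-1, Add(-1, Mul(Rational(1, 3), 176)))) = Add(1764, Mul(-1, Add(-1, Rational(176, 3)))) = Add(1764, Mul(-1, Rational(173, 3))) = Add(1764, Rational(-173, 3)) = Rational(5119, 3)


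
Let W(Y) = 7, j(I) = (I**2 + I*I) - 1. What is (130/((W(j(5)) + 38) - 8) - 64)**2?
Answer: 5008644/1369 ≈ 3658.6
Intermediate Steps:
j(I) = -1 + 2*I**2 (j(I) = (I**2 + I**2) - 1 = 2*I**2 - 1 = -1 + 2*I**2)
(130/((W(j(5)) + 38) - 8) - 64)**2 = (130/((7 + 38) - 8) - 64)**2 = (130/(45 - 8) - 64)**2 = (130/37 - 64)**2 = (-2238/37)**2 = 5008644/1369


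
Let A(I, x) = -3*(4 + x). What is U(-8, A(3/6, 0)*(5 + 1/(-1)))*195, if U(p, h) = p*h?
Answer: 74880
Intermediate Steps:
A(I, x) = -12 - 3*x
U(p, h) = h*p
U(-8, A(3/6, 0)*(5 + 1/(-1)))*195 = (((-12 - 3*0)*(5 + 1/(-1)))*(-8))*195 = (((-12 + 0)*(5 + 1*(-1)))*(-8))*195 = (-12*(5 - 1)*(-8))*195 = (-12*4*(-8))*195 = -48*(-8)*195 = 384*195 = 74880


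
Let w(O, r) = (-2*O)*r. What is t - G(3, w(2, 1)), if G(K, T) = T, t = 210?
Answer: 214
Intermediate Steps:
w(O, r) = -2*O*r
t - G(3, w(2, 1)) = 210 - (-2)*2 = 210 - 1*(-4) = 210 + 4 = 214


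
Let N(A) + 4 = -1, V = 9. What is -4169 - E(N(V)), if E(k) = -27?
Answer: -4142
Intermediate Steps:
N(A) = -5 (N(A) = -4 - 1 = -5)
-4169 - E(N(V)) = -4169 - 1*(-27) = -4169 + 27 = -4142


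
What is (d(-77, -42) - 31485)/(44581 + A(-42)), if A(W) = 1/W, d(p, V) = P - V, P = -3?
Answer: -1320732/1872401 ≈ -0.70537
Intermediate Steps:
d(p, V) = -3 - V
(d(-77, -42) - 31485)/(44581 + A(-42)) = ((-3 - 1*(-42)) - 31485)/(44581 + 1/(-42)) = ((-3 + 42) - 31485)/(44581 - 1/42) = (39 - 31485)/(1872401/42) = -31446*42/1872401 = -1320732/1872401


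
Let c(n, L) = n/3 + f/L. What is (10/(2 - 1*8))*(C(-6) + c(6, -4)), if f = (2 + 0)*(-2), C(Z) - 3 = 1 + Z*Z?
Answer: -215/3 ≈ -71.667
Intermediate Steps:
C(Z) = 4 + Z**2 (C(Z) = 3 + (1 + Z*Z) = 3 + (1 + Z**2) = 4 + Z**2)
f = -4 (f = 2*(-2) = -4)
c(n, L) = -4/L + n/3 (c(n, L) = n/3 - 4/L = -4/L + n/3)
(10/(2 - 1*8))*(C(-6) + c(6, -4)) = (10/(2 - 1*8))*((4 + (-6)**2) + (-4/(-4) + (1/3)*6)) = (10/(2 - 8))*((4 + 36) + (-4*(-1/4) + 2)) = (10/(-6))*(40 + (1 + 2)) = (10*(-1/6))*(40 + 3) = -5/3*43 = -215/3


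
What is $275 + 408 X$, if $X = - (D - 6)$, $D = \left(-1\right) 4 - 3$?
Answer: $5579$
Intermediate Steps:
$D = -7$ ($D = -4 - 3 = -7$)
$X = 13$ ($X = - (-7 - 6) = \left(-1\right) \left(-13\right) = 13$)
$275 + 408 X = 275 + 408 \cdot 13 = 275 + 5304 = 5579$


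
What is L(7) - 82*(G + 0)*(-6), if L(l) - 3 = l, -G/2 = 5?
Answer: -4910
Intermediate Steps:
G = -10 (G = -2*5 = -10)
L(l) = 3 + l
L(7) - 82*(G + 0)*(-6) = (3 + 7) - 82*(-10 + 0)*(-6) = 10 - (-820)*(-6) = 10 - 82*60 = 10 - 4920 = -4910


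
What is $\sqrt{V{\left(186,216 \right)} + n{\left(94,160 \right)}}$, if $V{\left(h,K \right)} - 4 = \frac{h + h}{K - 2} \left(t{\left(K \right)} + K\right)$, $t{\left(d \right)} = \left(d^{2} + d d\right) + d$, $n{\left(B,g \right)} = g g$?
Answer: $\frac{2 \sqrt{539708321}}{107} \approx 434.24$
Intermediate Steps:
$n{\left(B,g \right)} = g^{2}$
$t{\left(d \right)} = d + 2 d^{2}$ ($t{\left(d \right)} = \left(d^{2} + d^{2}\right) + d = 2 d^{2} + d = d + 2 d^{2}$)
$V{\left(h,K \right)} = 4 + \frac{2 h \left(K + K \left(1 + 2 K\right)\right)}{-2 + K}$ ($V{\left(h,K \right)} = 4 + \frac{h + h}{K - 2} \left(K \left(1 + 2 K\right) + K\right) = 4 + \frac{2 h}{-2 + K} \left(K + K \left(1 + 2 K\right)\right) = 4 + \frac{2 h \left(K + K \left(1 + 2 K\right)\right)}{-2 + K}$)
$\sqrt{V{\left(186,216 \right)} + n{\left(94,160 \right)}} = \sqrt{\frac{4 \left(-2 + 216 + 216 \cdot 186 + 186 \cdot 216^{2}\right)}{-2 + 216} + 160^{2}} = \sqrt{\frac{4 \left(-2 + 216 + 40176 + 186 \cdot 46656\right)}{214} + 25600} = \sqrt{4 \cdot \frac{1}{214} \left(-2 + 216 + 40176 + 8678016\right) + 25600} = \sqrt{4 \cdot \frac{1}{214} \cdot 8718406 + 25600} = \sqrt{\frac{17436812}{107} + 25600} = \sqrt{\frac{20176012}{107}} = \frac{2 \sqrt{539708321}}{107}$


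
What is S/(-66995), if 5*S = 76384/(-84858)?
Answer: 38192/14212654275 ≈ 2.6872e-6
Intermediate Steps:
S = -38192/212145 (S = (76384/(-84858))/5 = (76384*(-1/84858))/5 = (⅕)*(-38192/42429) = -38192/212145 ≈ -0.18003)
S/(-66995) = -38192/212145/(-66995) = -38192/212145*(-1/66995) = 38192/14212654275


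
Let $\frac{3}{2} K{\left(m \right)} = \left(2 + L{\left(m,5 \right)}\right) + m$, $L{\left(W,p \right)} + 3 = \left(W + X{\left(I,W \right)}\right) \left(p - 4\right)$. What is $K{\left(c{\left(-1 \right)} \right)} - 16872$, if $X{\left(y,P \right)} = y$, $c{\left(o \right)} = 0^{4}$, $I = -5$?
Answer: $-16876$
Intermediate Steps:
$c{\left(o \right)} = 0$
$L{\left(W,p \right)} = -3 + \left(-5 + W\right) \left(-4 + p\right)$ ($L{\left(W,p \right)} = -3 + \left(W - 5\right) \left(p - 4\right) = -3 + \left(-5 + W\right) \left(-4 + p\right)$)
$K{\left(m \right)} = -4 + \frac{4 m}{3}$ ($K{\left(m \right)} = \frac{2 \left(\left(2 + \left(17 - 25 - 4 m + m 5\right)\right) + m\right)}{3} = \frac{2 \left(\left(2 + \left(17 - 25 - 4 m + 5 m\right)\right) + m\right)}{3} = \frac{2 \left(\left(2 + \left(-8 + m\right)\right) + m\right)}{3} = \frac{2 \left(\left(-6 + m\right) + m\right)}{3} = \frac{2 \left(-6 + 2 m\right)}{3} = -4 + \frac{4 m}{3}$)
$K{\left(c{\left(-1 \right)} \right)} - 16872 = \left(-4 + \frac{4}{3} \cdot 0\right) - 16872 = \left(-4 + 0\right) - 16872 = -4 - 16872 = -16876$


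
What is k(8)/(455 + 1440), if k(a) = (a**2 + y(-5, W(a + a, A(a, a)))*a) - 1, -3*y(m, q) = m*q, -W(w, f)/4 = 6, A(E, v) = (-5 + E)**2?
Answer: -257/1895 ≈ -0.13562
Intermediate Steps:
W(w, f) = -24 (W(w, f) = -4*6 = -24)
y(m, q) = -m*q/3
k(a) = -1 + a**2 - 40*a (k(a) = (a**2 + (-1/3*(-5)*(-24))*a) - 1 = (a**2 - 40*a) - 1 = -1 + a**2 - 40*a)
k(8)/(455 + 1440) = (-1 + 8**2 - 40*8)/(455 + 1440) = (-1 + 64 - 320)/1895 = (1/1895)*(-257) = -257/1895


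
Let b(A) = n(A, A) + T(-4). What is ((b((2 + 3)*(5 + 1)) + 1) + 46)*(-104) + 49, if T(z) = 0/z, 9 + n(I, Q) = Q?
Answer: -7023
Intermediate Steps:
n(I, Q) = -9 + Q
T(z) = 0
b(A) = -9 + A (b(A) = (-9 + A) + 0 = -9 + A)
((b((2 + 3)*(5 + 1)) + 1) + 46)*(-104) + 49 = (((-9 + (2 + 3)*(5 + 1)) + 1) + 46)*(-104) + 49 = (((-9 + 5*6) + 1) + 46)*(-104) + 49 = (((-9 + 30) + 1) + 46)*(-104) + 49 = ((21 + 1) + 46)*(-104) + 49 = (22 + 46)*(-104) + 49 = 68*(-104) + 49 = -7072 + 49 = -7023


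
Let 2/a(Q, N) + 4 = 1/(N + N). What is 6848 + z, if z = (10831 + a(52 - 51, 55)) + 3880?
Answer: 9464181/439 ≈ 21559.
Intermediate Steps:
a(Q, N) = 2/(-4 + 1/(2*N)) (a(Q, N) = 2/(-4 + 1/(N + N)) = 2/(-4 + 1/(2*N)))
z = 6457909/439 (z = (10831 - 4*55/(-1 + 8*55)) + 3880 = (10831 - 4*55/(-1 + 440)) + 3880 = (10831 - 4*55/439) + 3880 = (10831 - 4*55*1/439) + 3880 = (10831 - 220/439) + 3880 = 4754589/439 + 3880 = 6457909/439 ≈ 14711.)
6848 + z = 6848 + 6457909/439 = 9464181/439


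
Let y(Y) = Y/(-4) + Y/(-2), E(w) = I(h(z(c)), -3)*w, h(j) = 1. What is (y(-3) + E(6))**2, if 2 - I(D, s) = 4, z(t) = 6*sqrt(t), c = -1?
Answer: 1521/16 ≈ 95.063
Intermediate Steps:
I(D, s) = -2 (I(D, s) = 2 - 1*4 = 2 - 4 = -2)
E(w) = -2*w
y(Y) = -3*Y/4 (y(Y) = Y*(-1/4) + Y*(-1/2) = -Y/4 - Y/2 = -3*Y/4)
(y(-3) + E(6))**2 = (-3/4*(-3) - 2*6)**2 = (9/4 - 12)**2 = (-39/4)**2 = 1521/16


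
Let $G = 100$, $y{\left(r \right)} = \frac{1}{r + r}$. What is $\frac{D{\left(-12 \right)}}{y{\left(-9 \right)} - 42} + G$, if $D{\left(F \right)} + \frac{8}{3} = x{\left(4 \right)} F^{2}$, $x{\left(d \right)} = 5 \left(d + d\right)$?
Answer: $- \frac{27932}{757} \approx -36.898$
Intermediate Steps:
$x{\left(d \right)} = 10 d$ ($x{\left(d \right)} = 5 \cdot 2 d = 10 d$)
$y{\left(r \right)} = \frac{1}{2 r}$
$D{\left(F \right)} = - \frac{8}{3} + 40 F^{2}$ ($D{\left(F \right)} = - \frac{8}{3} + 10 \cdot 4 F^{2} = - \frac{8}{3} + 40 F^{2}$)
$\frac{D{\left(-12 \right)}}{y{\left(-9 \right)} - 42} + G = \frac{- \frac{8}{3} + 40 \left(-12\right)^{2}}{\frac{1}{2 \left(-9\right)} - 42} + 100 = \frac{- \frac{8}{3} + 40 \cdot 144}{\frac{1}{2} \left(- \frac{1}{9}\right) - 42} + 100 = \frac{- \frac{8}{3} + 5760}{- \frac{1}{18} - 42} + 100 = \frac{17272}{3 \left(- \frac{757}{18}\right)} + 100 = \frac{17272}{3} \left(- \frac{18}{757}\right) + 100 = - \frac{103632}{757} + 100 = - \frac{27932}{757}$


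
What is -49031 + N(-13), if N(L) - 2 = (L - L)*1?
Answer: -49029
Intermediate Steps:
N(L) = 2 (N(L) = 2 + (L - L)*1 = 2 + 0*1 = 2 + 0 = 2)
-49031 + N(-13) = -49031 + 2 = -49029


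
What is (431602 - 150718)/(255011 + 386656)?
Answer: 93628/213889 ≈ 0.43774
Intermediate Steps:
(431602 - 150718)/(255011 + 386656) = 280884/641667 = 280884*(1/641667) = 93628/213889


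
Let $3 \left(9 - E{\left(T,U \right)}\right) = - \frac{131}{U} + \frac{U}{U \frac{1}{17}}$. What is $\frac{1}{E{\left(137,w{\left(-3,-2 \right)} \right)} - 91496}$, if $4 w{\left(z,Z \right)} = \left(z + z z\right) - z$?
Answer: $- \frac{27}{2469778} \approx -1.0932 \cdot 10^{-5}$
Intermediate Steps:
$w{\left(z,Z \right)} = \frac{z^{2}}{4}$ ($w{\left(z,Z \right)} = \frac{\left(z + z z\right) - z}{4} = \frac{\left(z + z^{2}\right) - z}{4} = \frac{z^{2}}{4}$)
$E{\left(T,U \right)} = \frac{10}{3} + \frac{131}{3 U}$ ($E{\left(T,U \right)} = 9 - \frac{- \frac{131}{U} + \frac{U}{U \frac{1}{17}}}{3} = 9 - \frac{- \frac{131}{U} + \frac{U}{\frac{1}{17} U}}{3} = 9 - \frac{- \frac{131}{U} + U \frac{17}{U}}{3} = 9 - \frac{- \frac{131}{U} + 17}{3} = 9 - \frac{17 - \frac{131}{U}}{3} = 9 - \left(\frac{17}{3} - \frac{131}{3 U}\right) = \frac{10}{3} + \frac{131}{3 U}$)
$\frac{1}{E{\left(137,w{\left(-3,-2 \right)} \right)} - 91496} = \frac{1}{\frac{131 + 10 \frac{\left(-3\right)^{2}}{4}}{3 \frac{\left(-3\right)^{2}}{4}} - 91496} = \frac{1}{\frac{131 + 10 \cdot \frac{1}{4} \cdot 9}{3 \cdot \frac{1}{4} \cdot 9} - 91496} = \frac{1}{\frac{131 + 10 \cdot \frac{9}{4}}{3 \cdot \frac{9}{4}} - 91496} = \frac{1}{\frac{1}{3} \cdot \frac{4}{9} \left(131 + \frac{45}{2}\right) - 91496} = \frac{1}{\frac{1}{3} \cdot \frac{4}{9} \cdot \frac{307}{2} - 91496} = \frac{1}{\frac{614}{27} - 91496} = \frac{1}{- \frac{2469778}{27}} = - \frac{27}{2469778}$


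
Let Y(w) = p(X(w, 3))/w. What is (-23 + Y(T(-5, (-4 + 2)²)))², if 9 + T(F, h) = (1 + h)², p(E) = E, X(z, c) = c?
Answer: 133225/256 ≈ 520.41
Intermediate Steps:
T(F, h) = -9 + (1 + h)²
Y(w) = 3/w
(-23 + Y(T(-5, (-4 + 2)²)))² = (-23 + 3/(-9 + (1 + (-4 + 2)²)²))² = (-23 + 3/(-9 + (1 + (-2)²)²))² = (-23 + 3/(-9 + (1 + 4)²))² = (-23 + 3/(-9 + 5²))² = (-23 + 3/(-9 + 25))² = (-23 + 3/16)² = (-365/16)² = 133225/256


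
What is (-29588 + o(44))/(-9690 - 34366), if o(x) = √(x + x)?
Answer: 7397/11014 - √22/22028 ≈ 0.67139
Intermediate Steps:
o(x) = √2*√x (o(x) = √(2*x) = √2*√x)
(-29588 + o(44))/(-9690 - 34366) = (-29588 + √2*√44)/(-9690 - 34366) = (-29588 + √2*(2*√11))/(-44056) = (-29588 + 2*√22)*(-1/44056) = 7397/11014 - √22/22028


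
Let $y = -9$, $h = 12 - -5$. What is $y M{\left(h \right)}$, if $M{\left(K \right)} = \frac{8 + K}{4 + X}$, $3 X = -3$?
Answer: $-75$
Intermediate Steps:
$X = -1$ ($X = \frac{1}{3} \left(-3\right) = -1$)
$h = 17$ ($h = 12 + 5 = 17$)
$M{\left(K \right)} = \frac{8}{3} + \frac{K}{3}$ ($M{\left(K \right)} = \frac{8 + K}{4 - 1} = \frac{8 + K}{3} = \left(8 + K\right) \frac{1}{3} = \frac{8}{3} + \frac{K}{3}$)
$y M{\left(h \right)} = - 9 \left(\frac{8}{3} + \frac{1}{3} \cdot 17\right) = - 9 \left(\frac{8}{3} + \frac{17}{3}\right) = \left(-9\right) \frac{25}{3} = -75$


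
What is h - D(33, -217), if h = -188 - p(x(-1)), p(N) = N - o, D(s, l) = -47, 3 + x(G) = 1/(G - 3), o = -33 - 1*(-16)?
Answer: -619/4 ≈ -154.75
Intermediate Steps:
o = -17 (o = -33 + 16 = -17)
x(G) = -3 + 1/(-3 + G) (x(G) = -3 + 1/(G - 3) = -3 + 1/(-3 + G))
p(N) = 17 + N (p(N) = N - 1*(-17) = N + 17 = 17 + N)
h = -807/4 (h = -188 - (17 + (10 - 3*(-1))/(-3 - 1)) = -188 - (17 + (10 + 3)/(-4)) = -188 - (17 - ¼*13) = -188 - (17 - 13/4) = -188 - 1*55/4 = -188 - 55/4 = -807/4 ≈ -201.75)
h - D(33, -217) = -807/4 - 1*(-47) = -807/4 + 47 = -619/4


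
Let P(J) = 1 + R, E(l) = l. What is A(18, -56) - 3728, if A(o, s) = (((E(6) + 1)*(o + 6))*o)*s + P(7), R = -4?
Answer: -173075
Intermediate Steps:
P(J) = -3 (P(J) = 1 - 4 = -3)
A(o, s) = -3 + o*s*(42 + 7*o) (A(o, s) = (((6 + 1)*(o + 6))*o)*s - 3 = ((7*(6 + o))*o)*s - 3 = ((42 + 7*o)*o)*s - 3 = (o*(42 + 7*o))*s - 3 = o*s*(42 + 7*o) - 3 = -3 + o*s*(42 + 7*o))
A(18, -56) - 3728 = (-3 + 7*(-56)*18**2 + 42*18*(-56)) - 3728 = (-3 + 7*(-56)*324 - 42336) - 3728 = (-3 - 127008 - 42336) - 3728 = -169347 - 3728 = -173075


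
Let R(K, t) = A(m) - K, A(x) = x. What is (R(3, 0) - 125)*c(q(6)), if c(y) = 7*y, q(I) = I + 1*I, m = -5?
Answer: -11172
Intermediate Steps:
q(I) = 2*I (q(I) = I + I = 2*I)
R(K, t) = -5 - K
(R(3, 0) - 125)*c(q(6)) = ((-5 - 1*3) - 125)*(7*(2*6)) = ((-5 - 3) - 125)*(7*12) = (-8 - 125)*84 = -133*84 = -11172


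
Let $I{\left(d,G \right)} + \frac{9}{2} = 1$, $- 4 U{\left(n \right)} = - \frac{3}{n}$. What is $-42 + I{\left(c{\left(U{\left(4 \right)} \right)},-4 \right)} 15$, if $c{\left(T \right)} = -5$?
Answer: $- \frac{189}{2} \approx -94.5$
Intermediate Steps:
$U{\left(n \right)} = \frac{3}{4 n}$ ($U{\left(n \right)} = - \frac{\left(-3\right) \frac{1}{n}}{4} = \frac{3}{4 n}$)
$I{\left(d,G \right)} = - \frac{7}{2}$ ($I{\left(d,G \right)} = - \frac{9}{2} + 1 = - \frac{7}{2}$)
$-42 + I{\left(c{\left(U{\left(4 \right)} \right)},-4 \right)} 15 = -42 - \frac{105}{2} = - \frac{189}{2}$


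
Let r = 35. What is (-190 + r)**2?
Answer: 24025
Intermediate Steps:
(-190 + r)**2 = (-190 + 35)**2 = (-155)**2 = 24025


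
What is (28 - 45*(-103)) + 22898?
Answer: 27561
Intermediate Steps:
(28 - 45*(-103)) + 22898 = (28 + 4635) + 22898 = 4663 + 22898 = 27561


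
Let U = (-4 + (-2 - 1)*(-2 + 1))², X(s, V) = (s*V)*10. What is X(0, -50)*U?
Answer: 0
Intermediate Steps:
X(s, V) = 10*V*s (X(s, V) = (V*s)*10 = 10*V*s)
U = 1 (U = (-4 - 3*(-1))² = (-4 + 3)² = (-1)² = 1)
X(0, -50)*U = (10*(-50)*0)*1 = 0*1 = 0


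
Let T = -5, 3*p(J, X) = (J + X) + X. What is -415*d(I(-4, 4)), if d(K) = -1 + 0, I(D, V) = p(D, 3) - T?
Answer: 415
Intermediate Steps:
p(J, X) = J/3 + 2*X/3 (p(J, X) = ((J + X) + X)/3 = (J + 2*X)/3 = J/3 + 2*X/3)
I(D, V) = 7 + D/3 (I(D, V) = (D/3 + (2/3)*3) - 1*(-5) = (D/3 + 2) + 5 = (2 + D/3) + 5 = 7 + D/3)
d(K) = -1
-415*d(I(-4, 4)) = -415*(-1) = 415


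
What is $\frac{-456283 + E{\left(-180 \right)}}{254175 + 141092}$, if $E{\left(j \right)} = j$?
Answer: $- \frac{456463}{395267} \approx -1.1548$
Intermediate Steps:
$\frac{-456283 + E{\left(-180 \right)}}{254175 + 141092} = \frac{-456283 - 180}{254175 + 141092} = - \frac{456463}{395267}$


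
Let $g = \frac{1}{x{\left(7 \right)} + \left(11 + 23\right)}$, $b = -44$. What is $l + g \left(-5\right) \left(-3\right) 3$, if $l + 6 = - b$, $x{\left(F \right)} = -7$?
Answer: $\frac{119}{3} \approx 39.667$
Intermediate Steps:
$g = \frac{1}{27}$ ($g = \frac{1}{-7 + \left(11 + 23\right)} = \frac{1}{-7 + 34} = \frac{1}{27} \approx 0.037037$)
$l = 38$ ($l = -6 - -44 = -6 + 44 = 38$)
$l + g \left(-5\right) \left(-3\right) 3 = 38 + \frac{\left(-5\right) \left(-3\right) 3}{27} = 38 + \frac{15 \cdot 3}{27} = 38 + \frac{1}{27} \cdot 45 = 38 + \frac{5}{3} = \frac{119}{3}$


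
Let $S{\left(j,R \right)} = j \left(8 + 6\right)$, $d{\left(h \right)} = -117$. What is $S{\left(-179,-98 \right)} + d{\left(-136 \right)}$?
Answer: $-2623$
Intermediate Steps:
$S{\left(j,R \right)} = 14 j$ ($S{\left(j,R \right)} = j 14 = 14 j$)
$S{\left(-179,-98 \right)} + d{\left(-136 \right)} = 14 \left(-179\right) - 117 = -2506 - 117 = -2623$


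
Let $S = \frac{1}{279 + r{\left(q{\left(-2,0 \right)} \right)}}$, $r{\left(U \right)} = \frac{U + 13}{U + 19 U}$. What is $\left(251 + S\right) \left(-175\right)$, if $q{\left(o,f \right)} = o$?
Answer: $- \frac{489726825}{11149} \approx -43926.0$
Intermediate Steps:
$r{\left(U \right)} = \frac{13 + U}{20 U}$
$S = \frac{40}{11149}$ ($S = \frac{1}{279 + \frac{13 - 2}{20 \left(-2\right)}} = \frac{1}{279 + \frac{1}{20} \left(- \frac{1}{2}\right) 11} = \frac{1}{279 - \frac{11}{40}} = \frac{1}{\frac{11149}{40}} = \frac{40}{11149} \approx 0.0035878$)
$\left(251 + S\right) \left(-175\right) = \left(251 + \frac{40}{11149}\right) \left(-175\right) = \frac{2798439}{11149} \left(-175\right) = - \frac{489726825}{11149}$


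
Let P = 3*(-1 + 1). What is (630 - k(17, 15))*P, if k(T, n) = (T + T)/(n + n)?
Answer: 0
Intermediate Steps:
P = 0 (P = 3*0 = 0)
k(T, n) = T/n (k(T, n) = (2*T)/((2*n)) = (2*T)*(1/(2*n)) = T/n)
(630 - k(17, 15))*P = (630 - 17/15)*0 = (9433/15)*0 = 0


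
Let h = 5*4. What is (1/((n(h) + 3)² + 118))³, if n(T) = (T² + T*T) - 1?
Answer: 1/266247298773822248 ≈ 3.7559e-18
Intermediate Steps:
h = 20
n(T) = -1 + 2*T² (n(T) = (T² + T²) - 1 = 2*T² - 1 = -1 + 2*T²)
(1/((n(h) + 3)² + 118))³ = (1/(((-1 + 2*20²) + 3)² + 118))³ = (1/(((-1 + 2*400) + 3)² + 118))³ = (1/(((-1 + 800) + 3)² + 118))³ = (1/((799 + 3)² + 118))³ = (1/(802² + 118))³ = (1/(643204 + 118))³ = (1/643322)³ = 1/266247298773822248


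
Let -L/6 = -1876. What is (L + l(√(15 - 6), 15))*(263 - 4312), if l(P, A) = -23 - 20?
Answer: -45401437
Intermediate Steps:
l(P, A) = -43
L = 11256 (L = -6*(-1876) = 11256)
(L + l(√(15 - 6), 15))*(263 - 4312) = (11256 - 43)*(263 - 4312) = 11213*(-4049) = -45401437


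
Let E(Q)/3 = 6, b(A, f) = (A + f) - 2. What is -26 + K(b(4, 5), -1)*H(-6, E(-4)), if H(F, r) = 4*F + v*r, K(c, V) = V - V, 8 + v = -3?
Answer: -26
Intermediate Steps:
v = -11 (v = -8 - 3 = -11)
b(A, f) = -2 + A + f
E(Q) = 18 (E(Q) = 3*6 = 18)
K(c, V) = 0
H(F, r) = -11*r + 4*F (H(F, r) = 4*F - 11*r = -11*r + 4*F)
-26 + K(b(4, 5), -1)*H(-6, E(-4)) = -26 + 0*(-11*18 + 4*(-6)) = -26 + 0*(-198 - 24) = -26 + 0*(-222) = -26 + 0 = -26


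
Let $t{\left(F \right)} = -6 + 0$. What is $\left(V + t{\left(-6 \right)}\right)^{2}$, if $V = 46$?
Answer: $1600$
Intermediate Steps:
$t{\left(F \right)} = -6$
$\left(V + t{\left(-6 \right)}\right)^{2} = \left(46 - 6\right)^{2} = 40^{2} = 1600$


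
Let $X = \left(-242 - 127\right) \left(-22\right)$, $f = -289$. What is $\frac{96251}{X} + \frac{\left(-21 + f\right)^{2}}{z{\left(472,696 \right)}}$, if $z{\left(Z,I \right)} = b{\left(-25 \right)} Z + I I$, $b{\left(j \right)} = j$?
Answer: $\frac{2891868901}{239793543} \approx 12.06$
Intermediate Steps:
$X = 8118$ ($X = \left(-369\right) \left(-22\right) = 8118$)
$z{\left(Z,I \right)} = I^{2} - 25 Z$ ($z{\left(Z,I \right)} = - 25 Z + I I = - 25 Z + I^{2} = I^{2} - 25 Z$)
$\frac{96251}{X} + \frac{\left(-21 + f\right)^{2}}{z{\left(472,696 \right)}} = \frac{96251}{8118} + \frac{\left(-21 - 289\right)^{2}}{696^{2} - 11800} = 96251 \cdot \frac{1}{8118} + \frac{\left(-310\right)^{2}}{484416 - 11800} = \frac{96251}{8118} + \frac{96100}{472616} = \frac{96251}{8118} + 96100 \cdot \frac{1}{472616} = \frac{96251}{8118} + \frac{24025}{118154} = \frac{2891868901}{239793543}$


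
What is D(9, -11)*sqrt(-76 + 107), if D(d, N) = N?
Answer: -11*sqrt(31) ≈ -61.245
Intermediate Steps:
D(9, -11)*sqrt(-76 + 107) = -11*sqrt(-76 + 107) = -11*sqrt(31)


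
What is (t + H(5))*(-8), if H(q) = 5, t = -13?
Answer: 64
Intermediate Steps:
(t + H(5))*(-8) = (-13 + 5)*(-8) = -8*(-8) = 64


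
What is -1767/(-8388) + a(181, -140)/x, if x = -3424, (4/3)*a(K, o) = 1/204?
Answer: 137137349/650998272 ≈ 0.21066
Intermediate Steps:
a(K, o) = 1/272 (a(K, o) = (¾)/204 = (¾)*(1/204) = 1/272)
-1767/(-8388) + a(181, -140)/x = -1767/(-8388) + (1/272)/(-3424) = -1767*(-1/8388) + (1/272)*(-1/3424) = 589/2796 - 1/931328 = 137137349/650998272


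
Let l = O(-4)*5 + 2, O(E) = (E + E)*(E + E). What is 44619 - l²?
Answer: -59065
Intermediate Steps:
O(E) = 4*E² (O(E) = (2*E)*(2*E) = 4*E²)
l = 322 (l = (4*(-4)²)*5 + 2 = (4*16)*5 + 2 = 64*5 + 2 = 320 + 2 = 322)
44619 - l² = 44619 - 1*322² = 44619 - 1*103684 = 44619 - 103684 = -59065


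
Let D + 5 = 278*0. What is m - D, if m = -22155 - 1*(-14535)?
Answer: -7615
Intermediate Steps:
m = -7620 (m = -22155 + 14535 = -7620)
D = -5 (D = -5 + 278*0 = -5 + 0 = -5)
m - D = -7620 - 1*(-5) = -7620 + 5 = -7615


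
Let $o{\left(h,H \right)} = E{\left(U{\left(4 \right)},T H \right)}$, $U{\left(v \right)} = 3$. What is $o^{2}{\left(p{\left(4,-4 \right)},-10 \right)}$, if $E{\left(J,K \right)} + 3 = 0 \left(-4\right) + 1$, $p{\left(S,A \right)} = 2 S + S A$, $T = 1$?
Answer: $4$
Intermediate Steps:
$p{\left(S,A \right)} = 2 S + A S$
$E{\left(J,K \right)} = -2$ ($E{\left(J,K \right)} = -3 + \left(0 \left(-4\right) + 1\right) = -3 + \left(0 + 1\right) = -3 + 1 = -2$)
$o{\left(h,H \right)} = -2$
$o^{2}{\left(p{\left(4,-4 \right)},-10 \right)} = \left(-2\right)^{2} = 4$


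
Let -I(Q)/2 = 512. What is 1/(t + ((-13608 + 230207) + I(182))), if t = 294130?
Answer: 1/509705 ≈ 1.9619e-6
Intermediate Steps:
I(Q) = -1024 (I(Q) = -2*512 = -1024)
1/(t + ((-13608 + 230207) + I(182))) = 1/(294130 + ((-13608 + 230207) - 1024)) = 1/(294130 + (216599 - 1024)) = 1/(294130 + 215575) = 1/509705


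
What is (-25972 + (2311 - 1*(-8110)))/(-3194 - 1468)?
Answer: 15551/4662 ≈ 3.3357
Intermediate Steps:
(-25972 + (2311 - 1*(-8110)))/(-3194 - 1468) = (-25972 + (2311 + 8110))/(-4662) = (-25972 + 10421)*(-1/4662) = -15551*(-1/4662) = 15551/4662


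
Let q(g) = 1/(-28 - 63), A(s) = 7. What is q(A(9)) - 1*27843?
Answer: -2533714/91 ≈ -27843.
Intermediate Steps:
q(g) = -1/91 (q(g) = 1/(-91) = -1/91)
q(A(9)) - 1*27843 = -1/91 - 1*27843 = -1/91 - 27843 = -2533714/91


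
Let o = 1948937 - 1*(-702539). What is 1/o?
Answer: 1/2651476 ≈ 3.7715e-7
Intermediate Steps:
o = 2651476 (o = 1948937 + 702539 = 2651476)
1/o = 1/2651476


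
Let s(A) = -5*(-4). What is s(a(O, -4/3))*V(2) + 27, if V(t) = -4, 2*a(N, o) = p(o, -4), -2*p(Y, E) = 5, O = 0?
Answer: -53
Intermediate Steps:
p(Y, E) = -5/2 (p(Y, E) = -½*5 = -5/2)
a(N, o) = -5/4 (a(N, o) = (½)*(-5/2) = -5/4)
s(A) = 20
s(a(O, -4/3))*V(2) + 27 = 20*(-4) + 27 = -80 + 27 = -53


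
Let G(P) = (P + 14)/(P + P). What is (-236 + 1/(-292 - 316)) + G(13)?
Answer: -1857149/7904 ≈ -234.96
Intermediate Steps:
G(P) = (14 + P)/(2*P) (G(P) = (14 + P)/((2*P)) = (14 + P)*(1/(2*P)) = (14 + P)/(2*P))
(-236 + 1/(-292 - 316)) + G(13) = (-236 + 1/(-292 - 316)) + (1/2)*(14 + 13)/13 = (-236 + 1/(-608)) + (1/2)*(1/13)*27 = (-236 - 1/608) + 27/26 = -143489/608 + 27/26 = -1857149/7904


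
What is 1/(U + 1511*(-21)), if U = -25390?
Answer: -1/57121 ≈ -1.7507e-5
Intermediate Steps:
1/(U + 1511*(-21)) = 1/(-25390 + 1511*(-21)) = 1/(-25390 - 31731) = 1/(-57121) = -1/57121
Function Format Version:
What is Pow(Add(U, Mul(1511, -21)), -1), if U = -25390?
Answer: Rational(-1, 57121) ≈ -1.7507e-5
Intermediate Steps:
Pow(Add(U, Mul(1511, -21)), -1) = Pow(Add(-25390, Mul(1511, -21)), -1) = Pow(Add(-25390, -31731), -1) = Pow(-57121, -1) = Rational(-1, 57121)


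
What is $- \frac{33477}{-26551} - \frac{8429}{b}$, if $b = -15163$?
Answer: $\frac{731410130}{402592813} \approx 1.8167$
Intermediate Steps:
$- \frac{33477}{-26551} - \frac{8429}{b} = - \frac{33477}{-26551} - \frac{8429}{-15163} = \left(-33477\right) \left(- \frac{1}{26551}\right) - - \frac{8429}{15163} = \frac{33477}{26551} + \frac{8429}{15163} = \frac{731410130}{402592813}$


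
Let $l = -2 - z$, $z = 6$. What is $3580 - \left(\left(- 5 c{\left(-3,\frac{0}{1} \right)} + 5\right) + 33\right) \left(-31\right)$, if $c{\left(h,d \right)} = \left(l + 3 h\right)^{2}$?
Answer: $-40037$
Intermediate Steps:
$l = -8$ ($l = -2 - 6 = -8$)
$c{\left(h,d \right)} = \left(-8 + 3 h\right)^{2}$
$3580 - \left(\left(- 5 c{\left(-3,\frac{0}{1} \right)} + 5\right) + 33\right) \left(-31\right) = 3580 - \left(\left(- 5 \left(-8 + 3 \left(-3\right)\right)^{2} + 5\right) + 33\right) \left(-31\right) = 3580 - \left(\left(- 5 \left(-8 - 9\right)^{2} + 5\right) + 33\right) \left(-31\right) = 3580 - \left(\left(- 5 \left(-17\right)^{2} + 5\right) + 33\right) \left(-31\right) = 3580 - \left(\left(\left(-5\right) 289 + 5\right) + 33\right) \left(-31\right) = 3580 - \left(\left(-1445 + 5\right) + 33\right) \left(-31\right) = 3580 - \left(-1440 + 33\right) \left(-31\right) = 3580 - \left(-1407\right) \left(-31\right) = 3580 - 43617 = -40037$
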